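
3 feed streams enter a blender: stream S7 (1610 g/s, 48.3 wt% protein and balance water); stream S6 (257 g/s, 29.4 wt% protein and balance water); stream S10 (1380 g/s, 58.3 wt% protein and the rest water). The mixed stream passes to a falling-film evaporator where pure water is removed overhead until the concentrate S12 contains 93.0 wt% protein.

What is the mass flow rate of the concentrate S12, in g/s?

protein entering = 1610×0.483 + 257×0.294 + 1380×0.583 = 1657.7 g/s.
All protein reports to S12, so S12 = 1657.7/0.930 = 1782.5 g/s.

1783 g/s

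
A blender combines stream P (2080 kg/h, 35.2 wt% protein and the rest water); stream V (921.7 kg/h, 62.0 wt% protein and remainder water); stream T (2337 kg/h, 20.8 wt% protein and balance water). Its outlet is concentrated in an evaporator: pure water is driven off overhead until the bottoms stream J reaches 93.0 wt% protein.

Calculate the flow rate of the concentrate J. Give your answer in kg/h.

1924 kg/h

protein entering = 2080×0.352 + 921.7×0.620 + 2337×0.208 = 1789.7 kg/h.
All protein reports to J, so J = 1789.7/0.930 = 1924.4 kg/h.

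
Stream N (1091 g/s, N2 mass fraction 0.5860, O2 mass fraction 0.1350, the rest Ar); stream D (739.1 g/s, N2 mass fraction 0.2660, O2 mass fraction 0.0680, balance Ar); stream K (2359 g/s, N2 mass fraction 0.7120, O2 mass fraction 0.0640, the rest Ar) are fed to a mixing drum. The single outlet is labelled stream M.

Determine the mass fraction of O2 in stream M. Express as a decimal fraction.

Total flow out = 1091 + 739.1 + 2359 = 4189.1 g/s.
O2 in = 1091×0.135 + 739.1×0.068 + 2359×0.064 = 348.52 g/s.
O2 mass fraction in M = 348.52/4189.1 = 0.0832.

0.0832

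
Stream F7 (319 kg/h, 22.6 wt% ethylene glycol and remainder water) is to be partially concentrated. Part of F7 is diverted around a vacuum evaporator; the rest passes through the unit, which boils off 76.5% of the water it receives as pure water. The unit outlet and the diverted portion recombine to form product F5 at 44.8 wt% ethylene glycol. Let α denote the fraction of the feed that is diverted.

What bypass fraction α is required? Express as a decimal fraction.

0.163

All 319×0.226 = 72.094 kg/h of ethylene glycol reaches F5, so F5 = 72.094/0.448 = 160.92 kg/h and vapour = 158.08 kg/h.
The evaporator receives (1−α)·319 of feed at 0.774 water and removes 0.765 of that water:
0.765×0.774×(1−α)×319 = 158.08
(1−α) = 158.08/188.88 = 0.8369;  α = 0.1631.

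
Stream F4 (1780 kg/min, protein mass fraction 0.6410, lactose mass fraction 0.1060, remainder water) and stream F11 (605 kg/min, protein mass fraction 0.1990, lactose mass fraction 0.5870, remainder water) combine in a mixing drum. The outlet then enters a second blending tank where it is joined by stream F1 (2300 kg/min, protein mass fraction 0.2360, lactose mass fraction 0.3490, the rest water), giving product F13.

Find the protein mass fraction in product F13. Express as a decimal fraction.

0.3851

Overall, product flow = 4685 kg/min.
protein in = 1780×0.641 + 605×0.199 + 2300×0.236 = 1804.2 kg/min.
protein fraction in F13 = 0.3851.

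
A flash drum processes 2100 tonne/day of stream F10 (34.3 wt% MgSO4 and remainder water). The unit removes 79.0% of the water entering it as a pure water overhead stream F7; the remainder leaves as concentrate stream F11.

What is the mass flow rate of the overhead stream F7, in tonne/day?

water entering = 2100×0.657 = 1379.7 tonne/day; overhead removed = 0.790×1379.7 = 1090 tonne/day.

1090 tonne/day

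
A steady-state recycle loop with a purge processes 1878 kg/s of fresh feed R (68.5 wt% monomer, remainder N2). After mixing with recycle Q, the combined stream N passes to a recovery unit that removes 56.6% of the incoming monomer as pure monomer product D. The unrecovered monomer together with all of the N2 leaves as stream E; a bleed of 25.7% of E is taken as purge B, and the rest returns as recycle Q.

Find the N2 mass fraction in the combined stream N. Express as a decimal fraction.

N2 enters only via R and leaves only via the purge: 1878×0.315 = 0.257×(N2 in E), and the recovery unit passes all N2, so N2 in N = N2 in E = 2301.8 kg/s.
monomer in N: m_A = 1878×0.685 + (1−0.257)·(1−0.566)·m_A, so m_A = 1286.4/0.6775 = 1898.7 kg/s.
N = 1898.7 + 2301.8 = 4200.5 kg/s.
N2 fraction in N = 2301.8/4200.5 = 0.548.

0.548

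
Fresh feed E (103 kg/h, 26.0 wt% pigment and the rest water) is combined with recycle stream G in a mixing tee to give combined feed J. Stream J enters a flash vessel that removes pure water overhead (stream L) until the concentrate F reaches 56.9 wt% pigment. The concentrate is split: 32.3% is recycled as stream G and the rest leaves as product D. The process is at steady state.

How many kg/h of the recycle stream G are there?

Overall pigment balance (none leaves overhead): pigment in fresh feed = pigment in product, i.e. 103×0.260 = (1−0.323)·F·0.569.
F = 26.78/(0.569×0.677) = 69.52 kg/h.
Recycle G = 0.323×69.52 = 22.455 kg/h.

22.45 kg/h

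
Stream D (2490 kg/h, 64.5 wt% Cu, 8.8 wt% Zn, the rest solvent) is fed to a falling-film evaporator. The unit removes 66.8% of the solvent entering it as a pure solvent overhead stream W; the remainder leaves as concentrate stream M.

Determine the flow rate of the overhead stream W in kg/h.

solvent entering = 2490×0.267 = 664.83 kg/h; overhead removed = 0.668×664.83 = 444.11 kg/h.

444.1 kg/h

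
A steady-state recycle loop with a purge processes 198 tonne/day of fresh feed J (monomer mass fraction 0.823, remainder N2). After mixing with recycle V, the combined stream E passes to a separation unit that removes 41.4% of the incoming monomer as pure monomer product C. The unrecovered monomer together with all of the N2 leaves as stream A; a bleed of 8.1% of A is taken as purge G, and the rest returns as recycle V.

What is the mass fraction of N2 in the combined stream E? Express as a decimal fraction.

N2 enters only via J and leaves only via the purge: 198×0.177 = 0.081×(N2 in A), and the separation unit passes all N2, so N2 in E = N2 in A = 432.67 tonne/day.
monomer in E: m_A = 198×0.823 + (1−0.081)·(1−0.414)·m_A, so m_A = 162.95/0.4615 = 353.12 tonne/day.
E = 353.12 + 432.67 = 785.79 tonne/day.
N2 fraction in E = 432.67/785.79 = 0.551.

0.551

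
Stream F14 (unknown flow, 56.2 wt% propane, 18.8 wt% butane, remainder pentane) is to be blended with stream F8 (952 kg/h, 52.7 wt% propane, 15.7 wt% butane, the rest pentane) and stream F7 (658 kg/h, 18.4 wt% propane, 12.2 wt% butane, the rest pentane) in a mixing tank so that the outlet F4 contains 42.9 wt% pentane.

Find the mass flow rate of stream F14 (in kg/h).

Let F14 be the unknown flow. Total out = 1610 + F14.
pentane balance: 757.48 + 0.250·F14 = 0.429·(1610 + F14)
(0.250 − 0.429)·F14 = 0.429×1610 − 757.48 = -66.794
F14 = -66.794 / -0.179 = 373.15 kg/h

373.2 kg/h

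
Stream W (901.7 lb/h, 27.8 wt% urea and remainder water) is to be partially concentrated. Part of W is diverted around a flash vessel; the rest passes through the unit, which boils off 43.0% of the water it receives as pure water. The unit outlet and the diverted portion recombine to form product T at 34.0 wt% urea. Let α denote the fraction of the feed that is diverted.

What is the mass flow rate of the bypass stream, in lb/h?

All 901.7×0.278 = 250.67 lb/h of urea reaches T, so T = 250.67/0.340 = 737.27 lb/h and vapour = 164.43 lb/h.
The evaporator receives (1−α)·901.7 of feed at 0.722 water and removes 0.430 of that water:
0.430×0.722×(1−α)×901.7 = 164.43
(1−α) = 164.43/279.94 = 0.5874;  α = 0.4126.
Bypass flow = 0.4126×901.7 = 372.07 lb/h.

372.1 lb/h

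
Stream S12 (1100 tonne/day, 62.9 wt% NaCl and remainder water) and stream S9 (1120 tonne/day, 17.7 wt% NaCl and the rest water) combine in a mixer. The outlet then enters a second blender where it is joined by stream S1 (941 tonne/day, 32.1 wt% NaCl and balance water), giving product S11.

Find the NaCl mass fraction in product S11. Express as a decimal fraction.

Overall, product flow = 3161 tonne/day.
NaCl in = 1100×0.629 + 1120×0.177 + 941×0.321 = 1192.2 tonne/day.
NaCl fraction in S11 = 0.3772.

0.3772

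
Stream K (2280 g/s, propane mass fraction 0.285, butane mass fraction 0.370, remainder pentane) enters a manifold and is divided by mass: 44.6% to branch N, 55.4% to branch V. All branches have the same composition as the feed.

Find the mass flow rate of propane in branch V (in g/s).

360 g/s

Branch V total = 0.554×2280 = 1263.1 g/s.
propane in V = 0.285×1263.1 = 359.99 g/s.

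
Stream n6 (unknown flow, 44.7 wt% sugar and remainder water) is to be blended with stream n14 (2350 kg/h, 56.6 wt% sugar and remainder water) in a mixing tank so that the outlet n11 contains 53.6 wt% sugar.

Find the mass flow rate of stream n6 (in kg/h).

792.1 kg/h

Let n6 be the unknown flow. Total out = 2350 + n6.
sugar balance: 1330.1 + 0.447·n6 = 0.536·(2350 + n6)
(0.447 − 0.536)·n6 = 0.536×2350 − 1330.1 = -70.5
n6 = -70.5 / -0.089 = 792.13 kg/h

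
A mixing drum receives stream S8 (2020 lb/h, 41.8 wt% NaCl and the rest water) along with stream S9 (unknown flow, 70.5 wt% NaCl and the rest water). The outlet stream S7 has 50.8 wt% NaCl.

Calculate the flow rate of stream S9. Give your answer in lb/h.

Let S9 be the unknown flow. Total out = 2020 + S9.
NaCl balance: 844.36 + 0.705·S9 = 0.508·(2020 + S9)
(0.705 − 0.508)·S9 = 0.508×2020 − 844.36 = 181.8
S9 = 181.8 / 0.197 = 922.84 lb/h

922.8 lb/h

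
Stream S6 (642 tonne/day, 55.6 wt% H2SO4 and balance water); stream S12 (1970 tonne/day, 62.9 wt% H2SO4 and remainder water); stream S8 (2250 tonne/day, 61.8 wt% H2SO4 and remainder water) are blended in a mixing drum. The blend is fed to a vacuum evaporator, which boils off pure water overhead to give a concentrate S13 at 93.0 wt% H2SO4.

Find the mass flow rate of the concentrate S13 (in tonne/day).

H2SO4 entering = 642×0.556 + 1970×0.629 + 2250×0.618 = 2986.6 tonne/day.
All H2SO4 reports to S13, so S13 = 2986.6/0.930 = 3211.4 tonne/day.

3211 tonne/day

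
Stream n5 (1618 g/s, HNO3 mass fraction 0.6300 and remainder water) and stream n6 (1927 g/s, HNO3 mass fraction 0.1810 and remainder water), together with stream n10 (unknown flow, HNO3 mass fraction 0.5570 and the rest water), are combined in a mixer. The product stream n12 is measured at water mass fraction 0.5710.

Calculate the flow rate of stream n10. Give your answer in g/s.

Let n10 be the unknown flow. Total out = 3545 + n10.
water balance: 2176.9 + 0.443·n10 = 0.571·(3545 + n10)
(0.443 − 0.571)·n10 = 0.571×3545 − 2176.9 = -152.68
n10 = -152.68 / -0.128 = 1192.8 g/s

1193 g/s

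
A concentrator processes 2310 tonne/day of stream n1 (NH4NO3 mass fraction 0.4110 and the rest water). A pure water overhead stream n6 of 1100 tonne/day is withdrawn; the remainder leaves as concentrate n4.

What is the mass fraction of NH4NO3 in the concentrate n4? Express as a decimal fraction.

0.7846

NH4NO3 is not removed: 2310×0.411 = 949.41 tonne/day of NH4NO3 enters n4.
Concentrate = 2310 − 1100 = 1210 tonne/day.
Mass fraction = 949.41/1210 = 0.7846.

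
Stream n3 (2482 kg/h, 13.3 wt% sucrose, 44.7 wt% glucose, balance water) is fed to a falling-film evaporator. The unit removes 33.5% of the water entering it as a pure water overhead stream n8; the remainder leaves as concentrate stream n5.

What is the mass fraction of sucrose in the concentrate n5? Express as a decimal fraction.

sucrose is not removed: 2482×0.133 = 330.11 kg/h of sucrose enters n5.
water entering = 2482×0.420 = 1042.4 kg/h; overhead removed = 0.335×1042.4 = 349.22 kg/h.
Concentrate = 2482 − 349.22 = 2132.8 kg/h.
Mass fraction = 330.11/2132.8 = 0.1548.

0.1548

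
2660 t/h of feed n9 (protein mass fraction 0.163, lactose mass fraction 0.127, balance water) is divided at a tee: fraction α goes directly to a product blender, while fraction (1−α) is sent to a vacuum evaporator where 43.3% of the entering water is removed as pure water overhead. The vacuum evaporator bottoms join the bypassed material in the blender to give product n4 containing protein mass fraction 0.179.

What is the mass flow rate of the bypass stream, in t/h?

All 2660×0.163 = 433.58 t/h of protein reaches n4, so n4 = 433.58/0.179 = 2422.2 t/h and vapour = 237.77 t/h.
The evaporator receives (1−α)·2660 of feed at 0.710 water and removes 0.433 of that water:
0.433×0.710×(1−α)×2660 = 237.77
(1−α) = 237.77/817.76 = 0.2908;  α = 0.7092.
Bypass flow = 0.7092×2660 = 1886.6 t/h.

1887 t/h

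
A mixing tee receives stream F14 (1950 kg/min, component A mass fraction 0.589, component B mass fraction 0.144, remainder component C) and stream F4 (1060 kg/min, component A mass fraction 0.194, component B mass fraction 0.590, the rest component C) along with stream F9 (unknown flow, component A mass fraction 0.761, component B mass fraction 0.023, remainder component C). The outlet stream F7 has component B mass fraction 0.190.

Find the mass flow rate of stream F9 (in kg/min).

2002 kg/min

Let F9 be the unknown flow. Total out = 3010 + F9.
component B balance: 906.2 + 0.023·F9 = 0.190·(3010 + F9)
(0.023 − 0.190)·F9 = 0.190×3010 − 906.2 = -334.3
F9 = -334.3 / -0.167 = 2001.8 kg/min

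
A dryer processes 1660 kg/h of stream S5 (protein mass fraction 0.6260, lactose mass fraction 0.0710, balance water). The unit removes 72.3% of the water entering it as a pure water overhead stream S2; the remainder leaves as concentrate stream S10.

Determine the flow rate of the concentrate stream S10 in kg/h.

water entering = 1660×0.303 = 502.98 kg/h; overhead removed = 0.723×502.98 = 363.65 kg/h.
Concentrate = 1660 − 363.65 = 1296.3 kg/h.

1296 kg/h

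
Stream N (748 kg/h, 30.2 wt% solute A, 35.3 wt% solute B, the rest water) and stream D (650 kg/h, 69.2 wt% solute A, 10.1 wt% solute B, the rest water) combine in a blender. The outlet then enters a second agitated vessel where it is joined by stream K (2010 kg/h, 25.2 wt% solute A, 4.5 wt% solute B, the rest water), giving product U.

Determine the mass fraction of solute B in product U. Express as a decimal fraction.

Overall, product flow = 3408 kg/h.
solute B in = 748×0.353 + 650×0.101 + 2010×0.045 = 420.14 kg/h.
solute B fraction in U = 0.123.

0.123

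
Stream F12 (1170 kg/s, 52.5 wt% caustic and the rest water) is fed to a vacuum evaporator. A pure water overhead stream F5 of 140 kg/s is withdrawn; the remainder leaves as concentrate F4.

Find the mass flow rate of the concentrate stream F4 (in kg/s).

1030 kg/s

Concentrate = 1170 − 140 = 1030 kg/s.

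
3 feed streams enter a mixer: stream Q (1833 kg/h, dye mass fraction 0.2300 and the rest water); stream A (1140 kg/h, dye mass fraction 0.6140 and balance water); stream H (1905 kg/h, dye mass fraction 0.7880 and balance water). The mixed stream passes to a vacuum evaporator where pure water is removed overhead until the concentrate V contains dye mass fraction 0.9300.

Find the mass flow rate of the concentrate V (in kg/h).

dye entering = 1833×0.230 + 1140×0.614 + 1905×0.788 = 2622.7 kg/h.
All dye reports to V, so V = 2622.7/0.930 = 2820.1 kg/h.

2820 kg/h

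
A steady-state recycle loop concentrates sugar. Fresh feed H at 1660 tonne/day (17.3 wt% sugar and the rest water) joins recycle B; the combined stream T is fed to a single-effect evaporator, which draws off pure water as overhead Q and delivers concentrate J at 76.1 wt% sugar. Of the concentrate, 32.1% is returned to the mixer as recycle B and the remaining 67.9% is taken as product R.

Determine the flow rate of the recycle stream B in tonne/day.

178.4 tonne/day

Overall sugar balance (none leaves overhead): sugar in fresh feed = sugar in product, i.e. 1660×0.173 = (1−0.321)·J·0.761.
J = 287.18/(0.761×0.679) = 555.78 tonne/day.
Recycle B = 0.321×555.78 = 178.4 tonne/day.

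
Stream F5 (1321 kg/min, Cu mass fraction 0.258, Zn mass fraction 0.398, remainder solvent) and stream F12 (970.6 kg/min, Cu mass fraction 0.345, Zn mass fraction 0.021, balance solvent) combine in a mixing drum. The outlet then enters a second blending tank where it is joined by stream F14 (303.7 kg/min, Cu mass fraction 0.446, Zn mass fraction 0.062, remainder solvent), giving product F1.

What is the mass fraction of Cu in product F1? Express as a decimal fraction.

0.313

Overall, product flow = 2595.3 kg/min.
Cu in = 1321×0.258 + 970.6×0.345 + 303.7×0.446 = 811.13 kg/min.
Cu fraction in F1 = 0.313.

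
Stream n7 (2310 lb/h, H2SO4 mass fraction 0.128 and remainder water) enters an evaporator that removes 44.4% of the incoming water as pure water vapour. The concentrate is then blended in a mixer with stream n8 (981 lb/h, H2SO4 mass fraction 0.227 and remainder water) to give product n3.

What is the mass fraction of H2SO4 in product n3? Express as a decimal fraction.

Vapour removed = 0.444×0.872×2310 = 894.36 lb/h; concentrate = 1415.6 lb/h.
H2SO4 reaching the mixer = 295.68 (from concentrate) + 981×0.227 = 518.37 lb/h.
Product flow = 1415.6 + 981 = 2396.6 lb/h; H2SO4 fraction = 0.216.

0.216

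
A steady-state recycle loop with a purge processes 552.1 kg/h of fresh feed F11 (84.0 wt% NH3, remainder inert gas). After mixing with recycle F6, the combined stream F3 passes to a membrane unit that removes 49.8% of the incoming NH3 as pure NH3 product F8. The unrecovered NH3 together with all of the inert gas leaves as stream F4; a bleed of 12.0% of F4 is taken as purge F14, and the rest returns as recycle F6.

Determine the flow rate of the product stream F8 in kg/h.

413.7 kg/h

NH3 in F3: m_A = 552.1×0.840 + (1−0.120)·(1−0.498)·m_A, so m_A = 463.76/0.5582 = 830.76 kg/h.
Product F8 = 0.498×830.76 = 413.72 kg/h.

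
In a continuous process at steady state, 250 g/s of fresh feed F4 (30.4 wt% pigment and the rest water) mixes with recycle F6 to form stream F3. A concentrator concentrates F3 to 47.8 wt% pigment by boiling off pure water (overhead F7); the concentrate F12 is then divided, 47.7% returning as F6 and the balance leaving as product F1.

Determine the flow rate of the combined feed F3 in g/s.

395 g/s

Overall pigment balance (none leaves overhead): pigment in fresh feed = pigment in product, i.e. 250×0.304 = (1−0.477)·F12·0.478.
F12 = 76/(0.478×0.523) = 304.01 g/s.
Recycle F6 = 0.477×304.01 = 145.01 g/s.
Combined feed F3 = 250 + 145.01 = 395.01 g/s.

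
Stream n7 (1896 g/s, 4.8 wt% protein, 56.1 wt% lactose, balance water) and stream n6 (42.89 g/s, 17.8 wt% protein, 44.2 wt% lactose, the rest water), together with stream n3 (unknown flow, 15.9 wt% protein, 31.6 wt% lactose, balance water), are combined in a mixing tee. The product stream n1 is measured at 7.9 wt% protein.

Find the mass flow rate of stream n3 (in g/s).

Let n3 be the unknown flow. Total out = 1938.9 + n3.
protein balance: 98.642 + 0.159·n3 = 0.079·(1938.9 + n3)
(0.159 − 0.079)·n3 = 0.079×1938.9 − 98.642 = 54.53
n3 = 54.53 / 0.080 = 681.62 g/s

681.6 g/s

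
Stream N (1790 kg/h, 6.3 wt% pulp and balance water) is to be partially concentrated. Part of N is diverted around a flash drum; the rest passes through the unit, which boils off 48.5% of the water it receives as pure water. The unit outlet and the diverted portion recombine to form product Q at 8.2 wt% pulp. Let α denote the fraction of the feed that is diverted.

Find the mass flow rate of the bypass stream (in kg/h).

877.3 kg/h

All 1790×0.063 = 112.77 kg/h of pulp reaches Q, so Q = 112.77/0.082 = 1375.2 kg/h and vapour = 414.76 kg/h.
The evaporator receives (1−α)·1790 of feed at 0.937 water and removes 0.485 of that water:
0.485×0.937×(1−α)×1790 = 414.76
(1−α) = 414.76/813.46 = 0.5099;  α = 0.4901.
Bypass flow = 0.4901×1790 = 877.33 kg/h.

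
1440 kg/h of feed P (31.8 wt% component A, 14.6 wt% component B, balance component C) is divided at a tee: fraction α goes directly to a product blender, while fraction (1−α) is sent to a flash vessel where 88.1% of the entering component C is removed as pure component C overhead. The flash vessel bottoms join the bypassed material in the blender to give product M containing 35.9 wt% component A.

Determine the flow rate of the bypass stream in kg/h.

1092 kg/h

All 1440×0.318 = 457.92 kg/h of component A reaches M, so M = 457.92/0.359 = 1275.5 kg/h and vapour = 164.46 kg/h.
The evaporator receives (1−α)·1440 of feed at 0.536 component C and removes 0.881 of that component C:
0.881×0.536×(1−α)×1440 = 164.46
(1−α) = 164.46/679.99 = 0.2419;  α = 0.7581.
Bypass flow = 0.7581×1440 = 1091.7 kg/h.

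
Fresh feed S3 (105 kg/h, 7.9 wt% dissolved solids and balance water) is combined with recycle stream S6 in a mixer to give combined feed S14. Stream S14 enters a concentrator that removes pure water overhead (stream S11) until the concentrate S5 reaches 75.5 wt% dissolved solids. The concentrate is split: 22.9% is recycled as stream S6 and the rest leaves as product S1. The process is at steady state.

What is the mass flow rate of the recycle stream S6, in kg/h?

Overall dissolved solids balance (none leaves overhead): dissolved solids in fresh feed = dissolved solids in product, i.e. 105×0.079 = (1−0.229)·S5·0.755.
S5 = 8.295/(0.755×0.771) = 14.25 kg/h.
Recycle S6 = 0.229×14.25 = 3.2633 kg/h.

3.263 kg/h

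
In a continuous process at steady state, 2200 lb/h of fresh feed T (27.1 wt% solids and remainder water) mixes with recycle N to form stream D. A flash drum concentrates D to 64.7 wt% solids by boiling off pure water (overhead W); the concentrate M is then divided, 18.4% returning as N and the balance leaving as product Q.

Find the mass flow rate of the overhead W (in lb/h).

1279 lb/h

Overall solids balance (none leaves overhead): solids in fresh feed = solids in product, i.e. 2200×0.271 = (1−0.184)·M·0.647.
M = 596.2/(0.647×0.816) = 1129.3 lb/h.
Recycle N = 0.184×1129.3 = 207.79 lb/h.
Combined feed D = 2200 + 207.79 = 2407.8 lb/h.
Overhead W = D − M = 2407.8 − 1129.3 = 1278.5 lb/h.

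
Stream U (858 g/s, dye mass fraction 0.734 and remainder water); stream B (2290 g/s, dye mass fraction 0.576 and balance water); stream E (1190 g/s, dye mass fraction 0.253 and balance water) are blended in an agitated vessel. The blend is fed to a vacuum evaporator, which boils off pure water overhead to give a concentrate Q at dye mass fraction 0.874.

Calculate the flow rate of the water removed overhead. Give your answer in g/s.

1764 g/s

dye entering = 858×0.734 + 2290×0.576 + 1190×0.253 = 2249.9 g/s.
All dye reports to Q, so Q = 2249.9/0.874 = 2574.2 g/s.
Total feed = 4338 g/s; overhead = 4338 − 2574.2 = 1763.8 g/s.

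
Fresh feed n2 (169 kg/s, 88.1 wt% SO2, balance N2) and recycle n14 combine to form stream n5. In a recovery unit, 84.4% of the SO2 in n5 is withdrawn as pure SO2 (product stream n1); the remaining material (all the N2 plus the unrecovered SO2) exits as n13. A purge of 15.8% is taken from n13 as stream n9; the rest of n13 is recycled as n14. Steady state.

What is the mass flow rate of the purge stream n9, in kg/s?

N2 enters only via n2 and leaves only via the purge: 169×0.119 = 0.158×(N2 in n13), and the recovery unit passes all N2, so N2 in n5 = N2 in n13 = 127.28 kg/s.
SO2 in n5: m_A = 169×0.881 + (1−0.158)·(1−0.844)·m_A, so m_A = 148.89/0.8686 = 171.4 kg/s.
n13 = (1−0.844)×171.4 + 127.28 = 154.02 kg/s.
Purge n9 = 0.158×154.02 = 24.336 kg/s.

24.34 kg/s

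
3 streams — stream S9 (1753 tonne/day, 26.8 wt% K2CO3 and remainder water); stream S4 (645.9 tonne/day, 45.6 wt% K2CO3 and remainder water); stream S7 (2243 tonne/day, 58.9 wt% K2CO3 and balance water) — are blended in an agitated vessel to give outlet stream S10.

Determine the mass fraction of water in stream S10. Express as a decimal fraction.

0.551

Total flow out = 1753 + 645.9 + 2243 = 4641.9 tonne/day.
water in = 1753×0.732 + 645.9×0.544 + 2243×0.411 = 2556.4 tonne/day.
water mass fraction in S10 = 2556.4/4641.9 = 0.551.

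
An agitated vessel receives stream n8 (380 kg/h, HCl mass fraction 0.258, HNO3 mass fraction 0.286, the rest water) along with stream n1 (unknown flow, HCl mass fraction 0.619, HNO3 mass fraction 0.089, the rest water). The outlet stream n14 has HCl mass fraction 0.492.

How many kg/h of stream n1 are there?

Let n1 be the unknown flow. Total out = 380 + n1.
HCl balance: 98.04 + 0.619·n1 = 0.492·(380 + n1)
(0.619 − 0.492)·n1 = 0.492×380 − 98.04 = 88.92
n1 = 88.92 / 0.127 = 700.16 kg/h

700.2 kg/h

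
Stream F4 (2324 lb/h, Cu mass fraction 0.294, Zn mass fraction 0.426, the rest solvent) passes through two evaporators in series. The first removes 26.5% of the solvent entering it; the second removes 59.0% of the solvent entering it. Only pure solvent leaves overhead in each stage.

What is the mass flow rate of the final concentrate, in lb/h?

solvent in feed = 2324×0.280 = 650.72 lb/h.
After stage 1: solvent left = (1−0.265)×650.72 = 478.28; stream total = 2151.6 lb/h.
After stage 2: solvent left = (1−0.590)×478.28 = 196.09; final concentrate = 1869.4 lb/h.

1869 lb/h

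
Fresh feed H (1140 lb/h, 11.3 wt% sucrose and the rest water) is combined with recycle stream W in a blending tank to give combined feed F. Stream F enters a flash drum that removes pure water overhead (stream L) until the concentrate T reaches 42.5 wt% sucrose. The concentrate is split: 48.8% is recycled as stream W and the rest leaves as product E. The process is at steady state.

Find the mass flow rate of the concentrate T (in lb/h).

592 lb/h

Overall sucrose balance (none leaves overhead): sucrose in fresh feed = sucrose in product, i.e. 1140×0.113 = (1−0.488)·T·0.425.
T = 128.82/(0.425×0.512) = 592 lb/h.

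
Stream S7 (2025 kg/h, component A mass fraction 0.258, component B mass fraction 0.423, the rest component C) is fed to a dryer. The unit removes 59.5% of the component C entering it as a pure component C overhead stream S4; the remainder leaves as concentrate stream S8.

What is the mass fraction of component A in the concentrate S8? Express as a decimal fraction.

component A is not removed: 2025×0.258 = 522.45 kg/h of component A enters S8.
component C entering = 2025×0.319 = 645.98 kg/h; overhead removed = 0.595×645.98 = 384.36 kg/h.
Concentrate = 2025 − 384.36 = 1640.6 kg/h.
Mass fraction = 522.45/1640.6 = 0.318.

0.318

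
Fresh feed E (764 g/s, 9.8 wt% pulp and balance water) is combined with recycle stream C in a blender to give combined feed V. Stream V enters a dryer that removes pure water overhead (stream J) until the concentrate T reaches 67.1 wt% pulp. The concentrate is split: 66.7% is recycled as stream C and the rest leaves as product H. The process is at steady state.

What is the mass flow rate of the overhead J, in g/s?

Overall pulp balance (none leaves overhead): pulp in fresh feed = pulp in product, i.e. 764×0.098 = (1−0.667)·T·0.671.
T = 74.872/(0.671×0.333) = 335.08 g/s.
Recycle C = 0.667×335.08 = 223.5 g/s.
Combined feed V = 764 + 223.5 = 987.5 g/s.
Overhead J = V − T = 987.5 − 335.08 = 652.42 g/s.

652.4 g/s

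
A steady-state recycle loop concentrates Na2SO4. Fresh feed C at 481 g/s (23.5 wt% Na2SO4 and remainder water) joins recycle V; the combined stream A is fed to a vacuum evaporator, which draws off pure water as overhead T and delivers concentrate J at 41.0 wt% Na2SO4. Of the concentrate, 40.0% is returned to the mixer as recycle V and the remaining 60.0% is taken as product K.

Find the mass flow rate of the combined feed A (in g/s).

664.8 g/s

Overall Na2SO4 balance (none leaves overhead): Na2SO4 in fresh feed = Na2SO4 in product, i.e. 481×0.235 = (1−0.400)·J·0.410.
J = 113.03/(0.410×0.600) = 459.49 g/s.
Recycle V = 0.400×459.49 = 183.8 g/s.
Combined feed A = 481 + 183.8 = 664.8 g/s.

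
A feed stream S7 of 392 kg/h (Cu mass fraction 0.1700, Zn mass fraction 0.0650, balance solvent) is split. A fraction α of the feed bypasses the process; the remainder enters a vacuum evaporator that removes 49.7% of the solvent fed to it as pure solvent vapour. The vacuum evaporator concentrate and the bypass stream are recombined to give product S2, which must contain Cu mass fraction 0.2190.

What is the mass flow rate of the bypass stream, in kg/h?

All 392×0.170 = 66.64 kg/h of Cu reaches S2, so S2 = 66.64/0.219 = 304.29 kg/h and vapour = 87.708 kg/h.
The evaporator receives (1−α)·392 of feed at 0.765 solvent and removes 0.497 of that solvent:
0.497×0.765×(1−α)×392 = 87.708
(1−α) = 87.708/149.04 = 0.5885;  α = 0.4115.
Bypass flow = 0.4115×392 = 161.31 kg/h.

161.3 kg/h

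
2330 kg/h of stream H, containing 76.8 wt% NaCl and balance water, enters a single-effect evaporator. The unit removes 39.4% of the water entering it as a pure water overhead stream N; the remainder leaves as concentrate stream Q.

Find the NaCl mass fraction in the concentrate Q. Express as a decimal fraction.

0.8453

NaCl is not removed: 2330×0.768 = 1789.4 kg/h of NaCl enters Q.
water entering = 2330×0.232 = 540.56 kg/h; overhead removed = 0.394×540.56 = 212.98 kg/h.
Concentrate = 2330 − 212.98 = 2117 kg/h.
Mass fraction = 1789.4/2117 = 0.8453.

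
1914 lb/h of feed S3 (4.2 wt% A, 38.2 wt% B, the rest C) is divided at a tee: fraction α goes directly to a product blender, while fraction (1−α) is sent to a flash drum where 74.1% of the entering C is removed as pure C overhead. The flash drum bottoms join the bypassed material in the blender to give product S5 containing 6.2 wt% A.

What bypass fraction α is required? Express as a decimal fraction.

All 1914×0.042 = 80.388 lb/h of A reaches S5, so S5 = 80.388/0.062 = 1296.6 lb/h and vapour = 617.42 lb/h.
The evaporator receives (1−α)·1914 of feed at 0.576 C and removes 0.741 of that C:
0.741×0.576×(1−α)×1914 = 617.42
(1−α) = 617.42/816.93 = 0.7558;  α = 0.2442.

0.244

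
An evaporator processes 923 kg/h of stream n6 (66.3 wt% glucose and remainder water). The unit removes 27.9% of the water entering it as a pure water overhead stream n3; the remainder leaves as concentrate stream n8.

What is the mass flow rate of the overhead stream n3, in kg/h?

water entering = 923×0.337 = 311.05 kg/h; overhead removed = 0.279×311.05 = 86.783 kg/h.

86.78 kg/h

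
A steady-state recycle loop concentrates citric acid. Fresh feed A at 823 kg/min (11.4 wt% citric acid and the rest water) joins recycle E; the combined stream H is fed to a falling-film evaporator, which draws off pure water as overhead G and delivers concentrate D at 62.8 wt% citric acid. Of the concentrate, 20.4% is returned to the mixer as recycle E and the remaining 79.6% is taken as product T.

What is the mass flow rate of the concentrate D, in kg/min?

187.7 kg/min

Overall citric acid balance (none leaves overhead): citric acid in fresh feed = citric acid in product, i.e. 823×0.114 = (1−0.204)·D·0.628.
D = 93.822/(0.628×0.796) = 187.69 kg/min.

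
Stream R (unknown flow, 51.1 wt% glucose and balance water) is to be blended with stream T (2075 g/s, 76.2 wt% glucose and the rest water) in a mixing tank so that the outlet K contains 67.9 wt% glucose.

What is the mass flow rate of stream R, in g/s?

Let R be the unknown flow. Total out = 2075 + R.
glucose balance: 1581.2 + 0.511·R = 0.679·(2075 + R)
(0.511 − 0.679)·R = 0.679×2075 − 1581.2 = -172.22
R = -172.22 / -0.168 = 1025.1 g/s

1025 g/s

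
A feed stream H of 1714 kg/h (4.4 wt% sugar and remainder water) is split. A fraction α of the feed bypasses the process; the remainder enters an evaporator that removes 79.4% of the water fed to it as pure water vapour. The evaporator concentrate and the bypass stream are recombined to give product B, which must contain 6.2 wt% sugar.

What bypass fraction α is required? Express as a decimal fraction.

0.618

All 1714×0.044 = 75.416 kg/h of sugar reaches B, so B = 75.416/0.062 = 1216.4 kg/h and vapour = 497.61 kg/h.
The evaporator receives (1−α)·1714 of feed at 0.956 water and removes 0.794 of that water:
0.794×0.956×(1−α)×1714 = 497.61
(1−α) = 497.61/1301 = 0.3825;  α = 0.6175.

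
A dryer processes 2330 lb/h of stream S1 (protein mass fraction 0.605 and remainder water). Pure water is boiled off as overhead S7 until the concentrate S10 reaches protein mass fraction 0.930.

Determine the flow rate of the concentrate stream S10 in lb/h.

protein is conserved: 2330×0.605 = 1409.6 lb/h all reports to the concentrate.
Concentrate = 1409.6/(target fraction) = 1515.8 lb/h.

1516 lb/h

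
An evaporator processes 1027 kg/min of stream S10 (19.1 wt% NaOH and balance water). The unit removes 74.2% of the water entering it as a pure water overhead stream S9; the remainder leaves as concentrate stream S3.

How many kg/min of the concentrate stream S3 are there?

water entering = 1027×0.809 = 830.84 kg/min; overhead removed = 0.742×830.84 = 616.49 kg/min.
Concentrate = 1027 − 616.49 = 410.51 kg/min.

410.5 kg/min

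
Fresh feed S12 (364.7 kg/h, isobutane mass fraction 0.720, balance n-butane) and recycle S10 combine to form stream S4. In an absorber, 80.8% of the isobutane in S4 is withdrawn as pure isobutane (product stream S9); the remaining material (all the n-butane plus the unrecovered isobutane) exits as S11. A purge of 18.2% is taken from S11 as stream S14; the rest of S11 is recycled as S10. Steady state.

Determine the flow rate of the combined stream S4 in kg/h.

n-butane enters only via S12 and leaves only via the purge: 364.7×0.280 = 0.182×(n-butane in S11), and the absorber passes all n-butane, so n-butane in S4 = n-butane in S11 = 561.08 kg/h.
isobutane in S4: m_A = 364.7×0.720 + (1−0.182)·(1−0.808)·m_A, so m_A = 262.58/0.8429 = 311.51 kg/h.
S4 = 311.51 + 561.08 = 872.59 kg/h.

872.6 kg/h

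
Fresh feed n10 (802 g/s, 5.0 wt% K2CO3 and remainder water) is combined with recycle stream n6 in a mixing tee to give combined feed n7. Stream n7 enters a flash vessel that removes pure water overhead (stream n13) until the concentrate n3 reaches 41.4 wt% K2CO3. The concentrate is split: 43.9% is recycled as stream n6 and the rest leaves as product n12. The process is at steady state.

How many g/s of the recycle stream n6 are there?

75.8 g/s

Overall K2CO3 balance (none leaves overhead): K2CO3 in fresh feed = K2CO3 in product, i.e. 802×0.050 = (1−0.439)·n3·0.414.
n3 = 40.1/(0.414×0.561) = 172.66 g/s.
Recycle n6 = 0.439×172.66 = 75.796 g/s.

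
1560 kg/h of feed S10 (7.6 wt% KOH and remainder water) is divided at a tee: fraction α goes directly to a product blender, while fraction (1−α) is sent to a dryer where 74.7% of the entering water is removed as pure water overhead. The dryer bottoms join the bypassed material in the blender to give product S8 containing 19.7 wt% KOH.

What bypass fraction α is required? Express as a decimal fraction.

0.110

All 1560×0.076 = 118.56 kg/h of KOH reaches S8, so S8 = 118.56/0.197 = 601.83 kg/h and vapour = 958.17 kg/h.
The evaporator receives (1−α)·1560 of feed at 0.924 water and removes 0.747 of that water:
0.747×0.924×(1−α)×1560 = 958.17
(1−α) = 958.17/1076.8 = 0.8899;  α = 0.1101.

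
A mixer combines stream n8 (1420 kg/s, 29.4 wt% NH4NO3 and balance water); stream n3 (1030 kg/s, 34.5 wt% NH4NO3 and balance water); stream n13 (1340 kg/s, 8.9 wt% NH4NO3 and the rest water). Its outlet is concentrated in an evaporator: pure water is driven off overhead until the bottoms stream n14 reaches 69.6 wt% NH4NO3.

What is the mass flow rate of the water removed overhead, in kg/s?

NH4NO3 entering = 1420×0.294 + 1030×0.345 + 1340×0.089 = 892.09 kg/s.
All NH4NO3 reports to n14, so n14 = 892.09/0.696 = 1281.7 kg/s.
Total feed = 3790 kg/s; overhead = 3790 − 1281.7 = 2508.3 kg/s.

2508 kg/s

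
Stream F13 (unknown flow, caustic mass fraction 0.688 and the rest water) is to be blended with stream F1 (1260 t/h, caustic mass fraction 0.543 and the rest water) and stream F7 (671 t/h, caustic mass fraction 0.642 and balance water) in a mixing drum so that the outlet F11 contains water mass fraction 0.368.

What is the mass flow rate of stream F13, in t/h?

Let F13 be the unknown flow. Total out = 1931 + F13.
water balance: 816.04 + 0.312·F13 = 0.368·(1931 + F13)
(0.312 − 0.368)·F13 = 0.368×1931 − 816.04 = -105.43
F13 = -105.43 / -0.056 = 1882.7 t/h

1883 t/h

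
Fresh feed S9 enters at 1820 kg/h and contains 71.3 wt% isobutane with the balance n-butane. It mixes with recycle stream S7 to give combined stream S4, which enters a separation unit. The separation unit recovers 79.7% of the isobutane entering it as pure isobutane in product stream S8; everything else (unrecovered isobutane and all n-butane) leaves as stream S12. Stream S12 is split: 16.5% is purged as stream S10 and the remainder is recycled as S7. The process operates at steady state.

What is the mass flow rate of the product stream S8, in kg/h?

isobutane in S4: m_A = 1820×0.713 + (1−0.165)·(1−0.797)·m_A, so m_A = 1297.7/0.8305 = 1562.5 kg/h.
Product S8 = 0.797×1562.5 = 1245.3 kg/h.

1245 kg/h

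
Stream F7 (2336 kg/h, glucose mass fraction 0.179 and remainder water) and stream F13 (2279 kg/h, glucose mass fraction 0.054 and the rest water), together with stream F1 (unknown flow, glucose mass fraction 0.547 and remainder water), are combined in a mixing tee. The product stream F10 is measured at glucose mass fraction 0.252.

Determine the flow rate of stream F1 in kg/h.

Let F1 be the unknown flow. Total out = 4615 + F1.
glucose balance: 541.21 + 0.547·F1 = 0.252·(4615 + F1)
(0.547 − 0.252)·F1 = 0.252×4615 − 541.21 = 621.77
F1 = 621.77 / 0.295 = 2107.7 kg/h

2108 kg/h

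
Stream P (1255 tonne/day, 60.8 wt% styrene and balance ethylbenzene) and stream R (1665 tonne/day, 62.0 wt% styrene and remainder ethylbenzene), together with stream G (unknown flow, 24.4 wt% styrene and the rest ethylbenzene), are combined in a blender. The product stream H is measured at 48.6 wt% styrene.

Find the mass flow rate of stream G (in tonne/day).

1555 tonne/day

Let G be the unknown flow. Total out = 2920 + G.
styrene balance: 1795.3 + 0.244·G = 0.486·(2920 + G)
(0.244 − 0.486)·G = 0.486×2920 − 1795.3 = -376.22
G = -376.22 / -0.242 = 1554.6 tonne/day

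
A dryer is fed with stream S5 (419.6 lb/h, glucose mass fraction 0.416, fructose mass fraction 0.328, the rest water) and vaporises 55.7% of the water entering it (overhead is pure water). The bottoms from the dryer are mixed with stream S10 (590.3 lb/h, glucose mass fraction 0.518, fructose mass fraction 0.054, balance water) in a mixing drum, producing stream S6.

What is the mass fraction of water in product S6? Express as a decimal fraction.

Vapour removed = 0.557×0.256×419.6 = 59.832 lb/h; concentrate = 359.77 lb/h.
water reaching the mixer = 47.586 (from concentrate) + 590.3×0.428 = 300.23 lb/h.
Product flow = 359.77 + 590.3 = 950.07 lb/h; water fraction = 0.316.

0.316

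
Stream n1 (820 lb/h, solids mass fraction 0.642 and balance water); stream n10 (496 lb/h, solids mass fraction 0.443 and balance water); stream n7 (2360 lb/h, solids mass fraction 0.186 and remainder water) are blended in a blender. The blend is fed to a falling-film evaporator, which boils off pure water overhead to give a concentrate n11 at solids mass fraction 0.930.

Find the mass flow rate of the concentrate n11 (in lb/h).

solids entering = 820×0.642 + 496×0.443 + 2360×0.186 = 1185.1 lb/h.
All solids reports to n11, so n11 = 1185.1/0.930 = 1274.3 lb/h.

1274 lb/h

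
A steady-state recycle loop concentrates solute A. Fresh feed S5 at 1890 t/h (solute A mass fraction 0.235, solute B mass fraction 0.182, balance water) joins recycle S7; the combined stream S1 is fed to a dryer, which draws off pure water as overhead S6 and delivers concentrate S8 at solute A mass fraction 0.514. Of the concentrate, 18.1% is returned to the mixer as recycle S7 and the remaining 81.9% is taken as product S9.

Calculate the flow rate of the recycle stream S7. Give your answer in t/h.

Overall solute A balance (none leaves overhead): solute A in fresh feed = solute A in product, i.e. 1890×0.235 = (1−0.181)·S8·0.514.
S8 = 444.15/(0.514×0.819) = 1055.1 t/h.
Recycle S7 = 0.181×1055.1 = 190.97 t/h.

191 t/h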